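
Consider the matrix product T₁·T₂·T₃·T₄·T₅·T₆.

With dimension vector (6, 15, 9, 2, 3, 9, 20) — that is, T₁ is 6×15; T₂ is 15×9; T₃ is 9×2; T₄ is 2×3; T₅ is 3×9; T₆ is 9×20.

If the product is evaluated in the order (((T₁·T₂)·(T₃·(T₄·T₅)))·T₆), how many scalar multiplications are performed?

(T₁·T₂): 6×15 by 15×9 → 6×9, cost 6·15·9 = 810
(T₄·T₅): 2×3 by 3×9 → 2×9, cost 2·3·9 = 54
(T₃·(T₄·T₅)): 9×2 by 2×9 → 9×9, cost 9·2·9 = 162; cumulative 216
((T₁·T₂)·(T₃·(T₄·T₅))): 6×9 by 9×9 → 6×9, cost 6·9·9 = 486; cumulative 1512
(((T₁·T₂)·(T₃·(T₄·T₅)))·T₆): 6×9 by 9×20 → 6×20, cost 6·9·20 = 1080; cumulative 2592
Total: 2592 scalar multiplications.

2592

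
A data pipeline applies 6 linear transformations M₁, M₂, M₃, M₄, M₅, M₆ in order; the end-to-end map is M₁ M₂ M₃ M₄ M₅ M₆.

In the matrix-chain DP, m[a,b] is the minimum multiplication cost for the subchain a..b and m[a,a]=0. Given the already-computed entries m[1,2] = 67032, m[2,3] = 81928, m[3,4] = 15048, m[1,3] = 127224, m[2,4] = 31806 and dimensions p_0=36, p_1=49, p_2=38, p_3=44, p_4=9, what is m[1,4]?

47682

m[1,4] = min over k∈[1,3] of m[1,k]+m[k+1,4]+p_{0}·p_k·p_{4}.
k=1: 0 + 31806 + 36·49·9 = 47682; k=2: 67032 + 15048 + 36·38·9 = 94392; k=3: 127224 + 0 + 36·44·9 = 141480.
Minimum: 47682 at k=1.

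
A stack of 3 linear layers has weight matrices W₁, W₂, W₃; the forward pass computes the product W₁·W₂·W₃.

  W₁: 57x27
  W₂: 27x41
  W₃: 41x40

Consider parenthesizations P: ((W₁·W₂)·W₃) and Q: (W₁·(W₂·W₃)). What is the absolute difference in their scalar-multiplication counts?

Order P = ((W₁·W₂)·W₃): (W₁·W₂): 57×27 by 27×41 → 57×41, cost 57·27·41 = 63099; ((W₁·W₂)·W₃): 57×41 by 41×40 → 57×40, cost 57·41·40 = 93480; cumulative 156579. Total 156579.
Order Q = (W₁·(W₂·W₃)): (W₂·W₃): 27×41 by 41×40 → 27×40, cost 27·41·40 = 44280; (W₁·(W₂·W₃)): 57×27 by 27×40 → 57×40, cost 57·27·40 = 61560; cumulative 105840. Total 105840.
Difference: |156579 − 105840| = 50739.

50739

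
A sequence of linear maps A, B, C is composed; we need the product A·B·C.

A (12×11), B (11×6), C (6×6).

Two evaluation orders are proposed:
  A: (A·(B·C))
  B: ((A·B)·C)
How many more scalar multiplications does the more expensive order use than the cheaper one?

36

Order A = (A·(B·C)): (B·C): 11×6 by 6×6 → 11×6, cost 11·6·6 = 396; (A·(B·C)): 12×11 by 11×6 → 12×6, cost 12·11·6 = 792; cumulative 1188. Total 1188.
Order B = ((A·B)·C): (A·B): 12×11 by 11×6 → 12×6, cost 12·11·6 = 792; ((A·B)·C): 12×6 by 6×6 → 12×6, cost 12·6·6 = 432; cumulative 1224. Total 1224.
Difference: |1188 − 1224| = 36.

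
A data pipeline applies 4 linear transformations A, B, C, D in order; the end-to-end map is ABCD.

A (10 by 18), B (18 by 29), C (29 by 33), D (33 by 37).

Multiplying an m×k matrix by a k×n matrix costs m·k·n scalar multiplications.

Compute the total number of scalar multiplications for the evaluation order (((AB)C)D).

27000

(AB): 10×18 by 18×29 → 10×29, cost 10·18·29 = 5220
((AB)C): 10×29 by 29×33 → 10×33, cost 10·29·33 = 9570; cumulative 14790
(((AB)C)D): 10×33 by 33×37 → 10×37, cost 10·33·37 = 12210; cumulative 27000
Total: 27000 scalar multiplications.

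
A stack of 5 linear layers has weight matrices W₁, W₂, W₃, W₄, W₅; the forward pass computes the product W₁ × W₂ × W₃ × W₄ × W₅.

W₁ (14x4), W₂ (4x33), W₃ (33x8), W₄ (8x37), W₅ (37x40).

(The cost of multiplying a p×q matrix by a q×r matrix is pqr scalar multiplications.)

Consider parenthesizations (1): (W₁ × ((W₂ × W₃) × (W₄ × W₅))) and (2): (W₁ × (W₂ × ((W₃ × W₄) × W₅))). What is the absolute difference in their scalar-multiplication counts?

Order (1) = (W₁ × ((W₂ × W₃) × (W₄ × W₅))): (W₂ × W₃): 4×33 by 33×8 → 4×8, cost 4·33·8 = 1056; (W₄ × W₅): 8×37 by 37×40 → 8×40, cost 8·37·40 = 11840; ((W₂ × W₃) × (W₄ × W₅)): 4×8 by 8×40 → 4×40, cost 4·8·40 = 1280; cumulative 14176; (W₁ × ((W₂ × W₃) × (W₄ × W₅))): 14×4 by 4×40 → 14×40, cost 14·4·40 = 2240; cumulative 16416. Total 16416.
Order (2) = (W₁ × (W₂ × ((W₃ × W₄) × W₅))): (W₃ × W₄): 33×8 by 8×37 → 33×37, cost 33·8·37 = 9768; ((W₃ × W₄) × W₅): 33×37 by 37×40 → 33×40, cost 33·37·40 = 48840; cumulative 58608; (W₂ × ((W₃ × W₄) × W₅)): 4×33 by 33×40 → 4×40, cost 4·33·40 = 5280; cumulative 63888; (W₁ × (W₂ × ((W₃ × W₄) × W₅))): 14×4 by 4×40 → 14×40, cost 14·4·40 = 2240; cumulative 66128. Total 66128.
Difference: |16416 − 66128| = 49712.

49712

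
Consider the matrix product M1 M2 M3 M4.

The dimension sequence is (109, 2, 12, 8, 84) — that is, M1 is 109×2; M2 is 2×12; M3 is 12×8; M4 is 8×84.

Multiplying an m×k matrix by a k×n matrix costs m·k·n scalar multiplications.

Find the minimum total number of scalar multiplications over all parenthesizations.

19848

Adjacent pairs: M1M2 = 109·2·12 = 2616; M2M3 = 2·12·8 = 192; M3M4 = 12·8·84 = 8064.
Length 3: M1..M3: k=1: 0+192+109·2·8=1936; k=2: 2616+0+109·12·8=13080 → min 1936 | M2..M4: k=2: 0+8064+2·12·84=10080; k=3: 192+0+2·8·84=1536 → min 1536.
Length 4: M1..M4: k=1: 0+1536+109·2·84=19848; k=2: 2616+8064+109·12·84=120552; k=3: 1936+0+109·8·84=75184 → min 19848.
Optimal order: (M1 ((M2 M3) M4)) with cost 19848.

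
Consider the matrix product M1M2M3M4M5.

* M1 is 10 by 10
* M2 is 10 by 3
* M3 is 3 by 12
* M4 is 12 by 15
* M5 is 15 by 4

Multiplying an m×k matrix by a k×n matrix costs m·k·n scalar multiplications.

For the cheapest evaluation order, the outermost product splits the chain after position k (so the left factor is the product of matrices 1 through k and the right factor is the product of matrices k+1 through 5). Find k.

2

Adjacent pairs: M1M2 = 10·10·3 = 300; M2M3 = 10·3·12 = 360; M3M4 = 3·12·15 = 540; M4M5 = 12·15·4 = 720.
Length 3: M1..M3: k=1: 0+360+10·10·12=1560; k=2: 300+0+10·3·12=660 → min 660 | M2..M4: k=2: 0+540+10·3·15=990; k=3: 360+0+10·12·15=2160 → min 990 | M3..M5: k=3: 0+720+3·12·4=864; k=4: 540+0+3·15·4=720 → min 720.
Length 4: M1..M4: k=1: 0+990+10·10·15=2490; k=2: 300+540+10·3·15=1290; k=3: 660+0+10·12·15=2460 → min 1290 | M2..M5: k=2: 0+720+10·3·4=840; k=3: 360+720+10·12·4=1560; k=4: 990+0+10·15·4=1590 → min 840.
Top-level splits: k=1: (M1..M1)·(M2..M5) → 0+840+10·10·4 = 1240; k=2: (M1..M2)·(M3..M5) → 300+720+10·3·4 = 1140; k=3: (M1..M3)·(M4..M5) → 660+720+10·12·4 = 1860; k=4: (M1..M4)·(M5..M5) → 1290+0+10·15·4 = 1890.
Best split is after M2, i.e. k = 2.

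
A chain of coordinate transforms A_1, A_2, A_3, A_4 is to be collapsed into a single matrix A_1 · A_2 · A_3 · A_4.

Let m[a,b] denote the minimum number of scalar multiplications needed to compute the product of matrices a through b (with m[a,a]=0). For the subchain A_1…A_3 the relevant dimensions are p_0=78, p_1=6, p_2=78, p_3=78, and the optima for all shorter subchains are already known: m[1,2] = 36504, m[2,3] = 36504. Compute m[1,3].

m[1,3] = min over k∈[1,2] of m[1,k]+m[k+1,3]+p_{0}·p_k·p_{3}.
k=1: 0 + 36504 + 78·6·78 = 73008; k=2: 36504 + 0 + 78·78·78 = 511056.
Minimum: 73008 at k=1.

73008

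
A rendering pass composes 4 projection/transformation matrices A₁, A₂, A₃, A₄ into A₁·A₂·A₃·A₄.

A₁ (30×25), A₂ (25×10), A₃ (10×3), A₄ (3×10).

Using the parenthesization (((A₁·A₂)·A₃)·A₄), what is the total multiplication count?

(A₁·A₂): 30×25 by 25×10 → 30×10, cost 30·25·10 = 7500
((A₁·A₂)·A₃): 30×10 by 10×3 → 30×3, cost 30·10·3 = 900; cumulative 8400
(((A₁·A₂)·A₃)·A₄): 30×3 by 3×10 → 30×10, cost 30·3·10 = 900; cumulative 9300
Total: 9300 scalar multiplications.

9300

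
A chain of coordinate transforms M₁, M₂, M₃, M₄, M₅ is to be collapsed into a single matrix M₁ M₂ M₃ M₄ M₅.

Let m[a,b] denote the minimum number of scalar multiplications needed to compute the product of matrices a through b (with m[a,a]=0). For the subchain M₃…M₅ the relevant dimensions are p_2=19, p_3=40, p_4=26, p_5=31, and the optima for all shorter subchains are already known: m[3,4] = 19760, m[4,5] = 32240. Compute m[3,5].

m[3,5] = min over k∈[3,4] of m[3,k]+m[k+1,5]+p_{2}·p_k·p_{5}.
k=3: 0 + 32240 + 19·40·31 = 55800; k=4: 19760 + 0 + 19·26·31 = 35074.
Minimum: 35074 at k=4.

35074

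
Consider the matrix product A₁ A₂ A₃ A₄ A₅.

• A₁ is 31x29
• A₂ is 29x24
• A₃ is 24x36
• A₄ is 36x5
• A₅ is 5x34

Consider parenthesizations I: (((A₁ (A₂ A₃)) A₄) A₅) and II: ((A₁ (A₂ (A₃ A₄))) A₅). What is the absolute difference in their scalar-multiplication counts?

Order I = (((A₁ (A₂ A₃)) A₄) A₅): (A₂ A₃): 29×24 by 24×36 → 29×36, cost 29·24·36 = 25056; (A₁ (A₂ A₃)): 31×29 by 29×36 → 31×36, cost 31·29·36 = 32364; cumulative 57420; ((A₁ (A₂ A₃)) A₄): 31×36 by 36×5 → 31×5, cost 31·36·5 = 5580; cumulative 63000; (((A₁ (A₂ A₃)) A₄) A₅): 31×5 by 5×34 → 31×34, cost 31·5·34 = 5270; cumulative 68270. Total 68270.
Order II = ((A₁ (A₂ (A₃ A₄))) A₅): (A₃ A₄): 24×36 by 36×5 → 24×5, cost 24·36·5 = 4320; (A₂ (A₃ A₄)): 29×24 by 24×5 → 29×5, cost 29·24·5 = 3480; cumulative 7800; (A₁ (A₂ (A₃ A₄))): 31×29 by 29×5 → 31×5, cost 31·29·5 = 4495; cumulative 12295; ((A₁ (A₂ (A₃ A₄))) A₅): 31×5 by 5×34 → 31×34, cost 31·5·34 = 5270; cumulative 17565. Total 17565.
Difference: |68270 − 17565| = 50705.

50705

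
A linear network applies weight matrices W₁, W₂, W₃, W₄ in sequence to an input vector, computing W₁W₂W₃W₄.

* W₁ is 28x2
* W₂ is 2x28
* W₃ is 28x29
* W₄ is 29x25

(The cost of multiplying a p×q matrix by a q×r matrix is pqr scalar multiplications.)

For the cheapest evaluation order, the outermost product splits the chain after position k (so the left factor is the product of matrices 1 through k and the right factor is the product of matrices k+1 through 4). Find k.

1

Adjacent pairs: W₁W₂ = 28·2·28 = 1568; W₂W₃ = 2·28·29 = 1624; W₃W₄ = 28·29·25 = 20300.
Length 3: W₁..W₃: k=1: 0+1624+28·2·29=3248; k=2: 1568+0+28·28·29=24304 → min 3248 | W₂..W₄: k=2: 0+20300+2·28·25=21700; k=3: 1624+0+2·29·25=3074 → min 3074.
Top-level splits: k=1: (W₁..W₁)·(W₂..W₄) → 0+3074+28·2·25 = 4474; k=2: (W₁..W₂)·(W₃..W₄) → 1568+20300+28·28·25 = 41468; k=3: (W₁..W₃)·(W₄..W₄) → 3248+0+28·29·25 = 23548.
Best split is after W₁, i.e. k = 1.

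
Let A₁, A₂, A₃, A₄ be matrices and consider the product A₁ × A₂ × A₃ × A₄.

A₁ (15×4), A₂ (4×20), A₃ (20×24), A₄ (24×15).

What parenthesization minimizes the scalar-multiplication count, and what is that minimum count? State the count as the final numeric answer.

4260

Adjacent pairs: A₁A₂ = 15·4·20 = 1200; A₂A₃ = 4·20·24 = 1920; A₃A₄ = 20·24·15 = 7200.
Length 3: A₁..A₃: k=1: 0+1920+15·4·24=3360; k=2: 1200+0+15·20·24=8400 → min 3360 | A₂..A₄: k=2: 0+7200+4·20·15=8400; k=3: 1920+0+4·24·15=3360 → min 3360.
Length 4: A₁..A₄: k=1: 0+3360+15·4·15=4260; k=2: 1200+7200+15·20·15=12900; k=3: 3360+0+15·24·15=8760 → min 4260.
Optimal parenthesization: (A₁ × ((A₂ × A₃) × A₄)) with cost 4260.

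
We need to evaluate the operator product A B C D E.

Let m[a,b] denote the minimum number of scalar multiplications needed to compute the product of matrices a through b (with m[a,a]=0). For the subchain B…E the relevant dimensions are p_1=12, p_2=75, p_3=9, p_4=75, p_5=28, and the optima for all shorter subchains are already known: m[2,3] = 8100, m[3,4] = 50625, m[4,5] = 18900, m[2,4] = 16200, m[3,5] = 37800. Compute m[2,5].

30024

m[2,5] = min over k∈[2,4] of m[2,k]+m[k+1,5]+p_{1}·p_k·p_{5}.
k=2: 0 + 37800 + 12·75·28 = 63000; k=3: 8100 + 18900 + 12·9·28 = 30024; k=4: 16200 + 0 + 12·75·28 = 41400.
Minimum: 30024 at k=3.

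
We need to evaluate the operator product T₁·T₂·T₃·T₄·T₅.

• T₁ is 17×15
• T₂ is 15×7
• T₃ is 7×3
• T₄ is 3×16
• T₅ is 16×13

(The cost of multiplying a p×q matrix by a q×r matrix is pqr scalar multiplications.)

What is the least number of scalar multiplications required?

Adjacent pairs: T₁T₂ = 17·15·7 = 1785; T₂T₃ = 15·7·3 = 315; T₃T₄ = 7·3·16 = 336; T₄T₅ = 3·16·13 = 624.
Length 3: T₁..T₃: k=1: 0+315+17·15·3=1080; k=2: 1785+0+17·7·3=2142 → min 1080 | T₂..T₄: k=2: 0+336+15·7·16=2016; k=3: 315+0+15·3·16=1035 → min 1035 | T₃..T₅: k=3: 0+624+7·3·13=897; k=4: 336+0+7·16·13=1792 → min 897.
Length 4: T₁..T₄: k=1: 0+1035+17·15·16=5115; k=2: 1785+336+17·7·16=4025; k=3: 1080+0+17·3·16=1896 → min 1896 | T₂..T₅: k=2: 0+897+15·7·13=2262; k=3: 315+624+15·3·13=1524; k=4: 1035+0+15·16·13=4155 → min 1524.
Length 5: T₁..T₅: k=1: 0+1524+17·15·13=4839; k=2: 1785+897+17·7·13=4229; k=3: 1080+624+17·3·13=2367; k=4: 1896+0+17·16·13=5432 → min 2367.
Optimal order: ((T₁·(T₂·T₃))·(T₄·T₅)) with cost 2367.

2367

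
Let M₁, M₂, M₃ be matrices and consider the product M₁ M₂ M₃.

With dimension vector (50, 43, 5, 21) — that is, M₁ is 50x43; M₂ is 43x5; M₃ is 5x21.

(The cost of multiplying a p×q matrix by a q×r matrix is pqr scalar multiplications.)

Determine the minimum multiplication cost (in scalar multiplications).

16000

Order (M₁ (M₂ M₃)): (M₂ M₃): 43×5 by 5×21 → 43×21, cost 43·5·21 = 4515; (M₁ (M₂ M₃)): 50×43 by 43×21 → 50×21, cost 50·43·21 = 45150; cumulative 49665. Total 49665.
Order ((M₁ M₂) M₃): (M₁ M₂): 50×43 by 43×5 → 50×5, cost 50·43·5 = 10750; ((M₁ M₂) M₃): 50×5 by 5×21 → 50×21, cost 50·5·21 = 5250; cumulative 16000. Total 16000.
Minimum: 16000.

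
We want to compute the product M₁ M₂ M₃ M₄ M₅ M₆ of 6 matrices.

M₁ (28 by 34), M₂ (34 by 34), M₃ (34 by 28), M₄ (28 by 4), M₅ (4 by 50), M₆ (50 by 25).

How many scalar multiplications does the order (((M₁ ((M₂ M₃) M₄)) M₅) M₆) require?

(M₂ M₃): 34×34 by 34×28 → 34×28, cost 34·34·28 = 32368
((M₂ M₃) M₄): 34×28 by 28×4 → 34×4, cost 34·28·4 = 3808; cumulative 36176
(M₁ ((M₂ M₃) M₄)): 28×34 by 34×4 → 28×4, cost 28·34·4 = 3808; cumulative 39984
((M₁ ((M₂ M₃) M₄)) M₅): 28×4 by 4×50 → 28×50, cost 28·4·50 = 5600; cumulative 45584
(((M₁ ((M₂ M₃) M₄)) M₅) M₆): 28×50 by 50×25 → 28×25, cost 28·50·25 = 35000; cumulative 80584
Total: 80584 scalar multiplications.

80584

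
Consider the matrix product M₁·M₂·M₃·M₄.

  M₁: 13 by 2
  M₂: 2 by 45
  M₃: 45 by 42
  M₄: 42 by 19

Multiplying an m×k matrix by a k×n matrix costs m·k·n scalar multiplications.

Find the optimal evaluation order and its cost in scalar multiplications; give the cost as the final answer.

5870

Adjacent pairs: M₁M₂ = 13·2·45 = 1170; M₂M₃ = 2·45·42 = 3780; M₃M₄ = 45·42·19 = 35910.
Length 3: M₁..M₃: k=1: 0+3780+13·2·42=4872; k=2: 1170+0+13·45·42=25740 → min 4872 | M₂..M₄: k=2: 0+35910+2·45·19=37620; k=3: 3780+0+2·42·19=5376 → min 5376.
Length 4: M₁..M₄: k=1: 0+5376+13·2·19=5870; k=2: 1170+35910+13·45·19=48195; k=3: 4872+0+13·42·19=15246 → min 5870.
Optimal parenthesization: (M₁·((M₂·M₃)·M₄)) with cost 5870.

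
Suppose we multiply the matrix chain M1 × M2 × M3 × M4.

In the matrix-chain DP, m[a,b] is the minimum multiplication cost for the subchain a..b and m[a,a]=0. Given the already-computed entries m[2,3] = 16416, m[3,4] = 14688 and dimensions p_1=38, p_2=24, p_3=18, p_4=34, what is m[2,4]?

m[2,4] = min over k∈[2,3] of m[2,k]+m[k+1,4]+p_{1}·p_k·p_{4}.
k=2: 0 + 14688 + 38·24·34 = 45696; k=3: 16416 + 0 + 38·18·34 = 39672.
Minimum: 39672 at k=3.

39672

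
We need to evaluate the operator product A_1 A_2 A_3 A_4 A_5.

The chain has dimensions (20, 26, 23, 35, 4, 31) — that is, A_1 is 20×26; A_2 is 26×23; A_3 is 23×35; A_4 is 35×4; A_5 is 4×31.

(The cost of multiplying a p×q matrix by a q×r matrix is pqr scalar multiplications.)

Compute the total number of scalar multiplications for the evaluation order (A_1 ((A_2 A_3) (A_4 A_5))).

(A_2 A_3): 26×23 by 23×35 → 26×35, cost 26·23·35 = 20930
(A_4 A_5): 35×4 by 4×31 → 35×31, cost 35·4·31 = 4340
((A_2 A_3) (A_4 A_5)): 26×35 by 35×31 → 26×31, cost 26·35·31 = 28210; cumulative 53480
(A_1 ((A_2 A_3) (A_4 A_5))): 20×26 by 26×31 → 20×31, cost 20·26·31 = 16120; cumulative 69600
Total: 69600 scalar multiplications.

69600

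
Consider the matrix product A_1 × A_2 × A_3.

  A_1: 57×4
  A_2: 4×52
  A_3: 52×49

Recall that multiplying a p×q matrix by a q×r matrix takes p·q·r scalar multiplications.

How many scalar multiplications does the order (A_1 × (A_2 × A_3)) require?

(A_2 × A_3): 4×52 by 52×49 → 4×49, cost 4·52·49 = 10192
(A_1 × (A_2 × A_3)): 57×4 by 4×49 → 57×49, cost 57·4·49 = 11172; cumulative 21364
Total: 21364 scalar multiplications.

21364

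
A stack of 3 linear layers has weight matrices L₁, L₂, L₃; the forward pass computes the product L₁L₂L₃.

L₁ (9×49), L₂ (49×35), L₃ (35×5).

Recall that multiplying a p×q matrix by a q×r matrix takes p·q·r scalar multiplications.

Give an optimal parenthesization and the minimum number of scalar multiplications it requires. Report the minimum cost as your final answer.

(L₁(L₂L₃)): cost 10780.
((L₁L₂)L₃): cost 17010.
Optimal: (L₁(L₂L₃)) with cost 10780.

10780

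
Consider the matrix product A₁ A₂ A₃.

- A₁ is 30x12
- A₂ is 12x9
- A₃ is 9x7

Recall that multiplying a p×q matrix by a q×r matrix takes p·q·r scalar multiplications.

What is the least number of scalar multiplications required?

Order (A₁ (A₂ A₃)): (A₂ A₃): 12×9 by 9×7 → 12×7, cost 12·9·7 = 756; (A₁ (A₂ A₃)): 30×12 by 12×7 → 30×7, cost 30·12·7 = 2520; cumulative 3276. Total 3276.
Order ((A₁ A₂) A₃): (A₁ A₂): 30×12 by 12×9 → 30×9, cost 30·12·9 = 3240; ((A₁ A₂) A₃): 30×9 by 9×7 → 30×7, cost 30·9·7 = 1890; cumulative 5130. Total 5130.
Minimum: 3276.

3276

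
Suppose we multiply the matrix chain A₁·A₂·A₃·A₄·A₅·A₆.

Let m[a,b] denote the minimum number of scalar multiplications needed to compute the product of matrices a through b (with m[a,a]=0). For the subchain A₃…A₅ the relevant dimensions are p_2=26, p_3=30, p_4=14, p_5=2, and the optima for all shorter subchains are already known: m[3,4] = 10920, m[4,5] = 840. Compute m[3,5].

m[3,5] = min over k∈[3,4] of m[3,k]+m[k+1,5]+p_{2}·p_k·p_{5}.
k=3: 0 + 840 + 26·30·2 = 2400; k=4: 10920 + 0 + 26·14·2 = 11648.
Minimum: 2400 at k=3.

2400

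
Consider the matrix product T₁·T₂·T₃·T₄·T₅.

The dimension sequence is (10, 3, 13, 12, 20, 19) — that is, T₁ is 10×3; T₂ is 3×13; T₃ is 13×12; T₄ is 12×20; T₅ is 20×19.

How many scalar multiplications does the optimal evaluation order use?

2898

Adjacent pairs: T₁T₂ = 10·3·13 = 390; T₂T₃ = 3·13·12 = 468; T₃T₄ = 13·12·20 = 3120; T₄T₅ = 12·20·19 = 4560.
Length 3: T₁..T₃: k=1: 0+468+10·3·12=828; k=2: 390+0+10·13·12=1950 → min 828 | T₂..T₄: k=2: 0+3120+3·13·20=3900; k=3: 468+0+3·12·20=1188 → min 1188 | T₃..T₅: k=3: 0+4560+13·12·19=7524; k=4: 3120+0+13·20·19=8060 → min 7524.
Length 4: T₁..T₄: k=1: 0+1188+10·3·20=1788; k=2: 390+3120+10·13·20=6110; k=3: 828+0+10·12·20=3228 → min 1788 | T₂..T₅: k=2: 0+7524+3·13·19=8265; k=3: 468+4560+3·12·19=5712; k=4: 1188+0+3·20·19=2328 → min 2328.
Length 5: T₁..T₅: k=1: 0+2328+10·3·19=2898; k=2: 390+7524+10·13·19=10384; k=3: 828+4560+10·12·19=7668; k=4: 1788+0+10·20·19=5588 → min 2898.
Optimal order: (T₁·(((T₂·T₃)·T₄)·T₅)) with cost 2898.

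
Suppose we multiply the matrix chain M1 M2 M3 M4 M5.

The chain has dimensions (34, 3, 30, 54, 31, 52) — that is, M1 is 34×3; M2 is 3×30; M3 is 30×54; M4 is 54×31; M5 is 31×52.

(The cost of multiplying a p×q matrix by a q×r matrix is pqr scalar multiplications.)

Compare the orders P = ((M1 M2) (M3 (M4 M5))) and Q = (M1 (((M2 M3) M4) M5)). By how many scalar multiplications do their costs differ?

Order P = ((M1 M2) (M3 (M4 M5))): (M1 M2): 34×3 by 3×30 → 34×30, cost 34·3·30 = 3060; (M4 M5): 54×31 by 31×52 → 54×52, cost 54·31·52 = 87048; (M3 (M4 M5)): 30×54 by 54×52 → 30×52, cost 30·54·52 = 84240; cumulative 171288; ((M1 M2) (M3 (M4 M5))): 34×30 by 30×52 → 34×52, cost 34·30·52 = 53040; cumulative 227388. Total 227388.
Order Q = (M1 (((M2 M3) M4) M5)): (M2 M3): 3×30 by 30×54 → 3×54, cost 3·30·54 = 4860; ((M2 M3) M4): 3×54 by 54×31 → 3×31, cost 3·54·31 = 5022; cumulative 9882; (((M2 M3) M4) M5): 3×31 by 31×52 → 3×52, cost 3·31·52 = 4836; cumulative 14718; (M1 (((M2 M3) M4) M5)): 34×3 by 3×52 → 34×52, cost 34·3·52 = 5304; cumulative 20022. Total 20022.
Difference: |227388 − 20022| = 207366.

207366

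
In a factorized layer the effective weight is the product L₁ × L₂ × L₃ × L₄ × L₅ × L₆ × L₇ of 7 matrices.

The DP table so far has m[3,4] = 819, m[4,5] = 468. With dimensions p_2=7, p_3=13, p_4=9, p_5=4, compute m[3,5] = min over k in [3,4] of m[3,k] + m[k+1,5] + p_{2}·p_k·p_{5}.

832

m[3,5] = min over k∈[3,4] of m[3,k]+m[k+1,5]+p_{2}·p_k·p_{5}.
k=3: 0 + 468 + 7·13·4 = 832; k=4: 819 + 0 + 7·9·4 = 1071.
Minimum: 832 at k=3.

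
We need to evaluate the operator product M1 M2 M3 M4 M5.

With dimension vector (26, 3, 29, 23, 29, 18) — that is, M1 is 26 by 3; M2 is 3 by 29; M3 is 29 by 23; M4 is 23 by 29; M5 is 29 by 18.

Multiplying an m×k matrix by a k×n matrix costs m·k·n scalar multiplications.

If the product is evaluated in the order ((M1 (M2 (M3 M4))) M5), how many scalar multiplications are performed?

37700

(M3 M4): 29×23 by 23×29 → 29×29, cost 29·23·29 = 19343
(M2 (M3 M4)): 3×29 by 29×29 → 3×29, cost 3·29·29 = 2523; cumulative 21866
(M1 (M2 (M3 M4))): 26×3 by 3×29 → 26×29, cost 26·3·29 = 2262; cumulative 24128
((M1 (M2 (M3 M4))) M5): 26×29 by 29×18 → 26×18, cost 26·29·18 = 13572; cumulative 37700
Total: 37700 scalar multiplications.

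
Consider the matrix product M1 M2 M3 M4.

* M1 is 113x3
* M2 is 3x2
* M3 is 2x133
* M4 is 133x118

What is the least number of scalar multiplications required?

Adjacent pairs: M1M2 = 113·3·2 = 678; M2M3 = 3·2·133 = 798; M3M4 = 2·133·118 = 31388.
Length 3: M1..M3: k=1: 0+798+113·3·133=45885; k=2: 678+0+113·2·133=30736 → min 30736 | M2..M4: k=2: 0+31388+3·2·118=32096; k=3: 798+0+3·133·118=47880 → min 32096.
Length 4: M1..M4: k=1: 0+32096+113·3·118=72098; k=2: 678+31388+113·2·118=58734; k=3: 30736+0+113·133·118=1804158 → min 58734.
Optimal order: ((M1 M2) (M3 M4)) with cost 58734.

58734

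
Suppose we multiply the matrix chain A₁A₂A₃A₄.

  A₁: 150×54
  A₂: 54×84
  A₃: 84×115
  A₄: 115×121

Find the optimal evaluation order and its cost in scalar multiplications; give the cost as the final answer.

2253150

Adjacent pairs: A₁A₂ = 150·54·84 = 680400; A₂A₃ = 54·84·115 = 521640; A₃A₄ = 84·115·121 = 1168860.
Length 3: A₁..A₃: k=1: 0+521640+150·54·115=1453140; k=2: 680400+0+150·84·115=2129400 → min 1453140 | A₂..A₄: k=2: 0+1168860+54·84·121=1717716; k=3: 521640+0+54·115·121=1273050 → min 1273050.
Length 4: A₁..A₄: k=1: 0+1273050+150·54·121=2253150; k=2: 680400+1168860+150·84·121=3373860; k=3: 1453140+0+150·115·121=3540390 → min 2253150.
Optimal parenthesization: (A₁((A₂A₃)A₄)) with cost 2253150.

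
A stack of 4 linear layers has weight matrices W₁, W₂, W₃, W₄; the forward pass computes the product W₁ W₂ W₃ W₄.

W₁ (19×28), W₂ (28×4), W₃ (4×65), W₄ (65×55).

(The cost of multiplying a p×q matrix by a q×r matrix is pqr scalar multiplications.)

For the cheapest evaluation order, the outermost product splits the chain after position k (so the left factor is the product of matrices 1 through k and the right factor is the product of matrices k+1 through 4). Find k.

2

Adjacent pairs: W₁W₂ = 19·28·4 = 2128; W₂W₃ = 28·4·65 = 7280; W₃W₄ = 4·65·55 = 14300.
Length 3: W₁..W₃: k=1: 0+7280+19·28·65=41860; k=2: 2128+0+19·4·65=7068 → min 7068 | W₂..W₄: k=2: 0+14300+28·4·55=20460; k=3: 7280+0+28·65·55=107380 → min 20460.
Top-level splits: k=1: (W₁..W₁)·(W₂..W₄) → 0+20460+19·28·55 = 49720; k=2: (W₁..W₂)·(W₃..W₄) → 2128+14300+19·4·55 = 20608; k=3: (W₁..W₃)·(W₄..W₄) → 7068+0+19·65·55 = 74993.
Best split is after W₂, i.e. k = 2.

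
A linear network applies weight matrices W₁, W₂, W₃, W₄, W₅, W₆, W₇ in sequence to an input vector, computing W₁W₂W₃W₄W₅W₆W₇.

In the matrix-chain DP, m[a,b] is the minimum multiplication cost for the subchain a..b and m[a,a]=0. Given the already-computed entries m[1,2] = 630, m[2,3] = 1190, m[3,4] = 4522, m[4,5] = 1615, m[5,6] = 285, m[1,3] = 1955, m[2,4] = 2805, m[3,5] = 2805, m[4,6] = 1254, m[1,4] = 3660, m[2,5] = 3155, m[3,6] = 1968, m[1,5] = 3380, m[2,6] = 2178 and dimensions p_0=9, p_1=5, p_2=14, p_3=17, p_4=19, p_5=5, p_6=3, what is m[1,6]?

m[1,6] = min over k∈[1,5] of m[1,k]+m[k+1,6]+p_{0}·p_k·p_{6}.
k=1: 0 + 2178 + 9·5·3 = 2313; k=2: 630 + 1968 + 9·14·3 = 2976; k=3: 1955 + 1254 + 9·17·3 = 3668; k=4: 3660 + 285 + 9·19·3 = 4458; k=5: 3380 + 0 + 9·5·3 = 3515.
Minimum: 2313 at k=1.

2313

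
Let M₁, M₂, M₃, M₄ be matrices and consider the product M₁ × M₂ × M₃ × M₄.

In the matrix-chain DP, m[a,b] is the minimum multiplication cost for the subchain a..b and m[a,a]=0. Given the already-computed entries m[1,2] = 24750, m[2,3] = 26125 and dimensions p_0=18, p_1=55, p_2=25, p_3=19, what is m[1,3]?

33300

m[1,3] = min over k∈[1,2] of m[1,k]+m[k+1,3]+p_{0}·p_k·p_{3}.
k=1: 0 + 26125 + 18·55·19 = 44935; k=2: 24750 + 0 + 18·25·19 = 33300.
Minimum: 33300 at k=2.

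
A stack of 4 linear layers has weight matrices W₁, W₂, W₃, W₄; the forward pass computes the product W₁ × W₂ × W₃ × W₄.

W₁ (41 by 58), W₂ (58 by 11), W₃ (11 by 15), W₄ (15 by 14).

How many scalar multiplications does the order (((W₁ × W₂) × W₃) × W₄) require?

(W₁ × W₂): 41×58 by 58×11 → 41×11, cost 41·58·11 = 26158
((W₁ × W₂) × W₃): 41×11 by 11×15 → 41×15, cost 41·11·15 = 6765; cumulative 32923
(((W₁ × W₂) × W₃) × W₄): 41×15 by 15×14 → 41×14, cost 41·15·14 = 8610; cumulative 41533
Total: 41533 scalar multiplications.

41533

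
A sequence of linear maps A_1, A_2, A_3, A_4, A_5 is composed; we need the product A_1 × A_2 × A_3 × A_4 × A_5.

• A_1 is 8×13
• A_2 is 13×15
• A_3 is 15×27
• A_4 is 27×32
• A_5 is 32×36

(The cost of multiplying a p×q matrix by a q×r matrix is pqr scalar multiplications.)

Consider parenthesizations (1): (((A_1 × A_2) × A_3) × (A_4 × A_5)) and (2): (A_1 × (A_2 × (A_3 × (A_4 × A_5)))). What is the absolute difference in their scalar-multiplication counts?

12768

Order (1) = (((A_1 × A_2) × A_3) × (A_4 × A_5)): (A_1 × A_2): 8×13 by 13×15 → 8×15, cost 8·13·15 = 1560; ((A_1 × A_2) × A_3): 8×15 by 15×27 → 8×27, cost 8·15·27 = 3240; cumulative 4800; (A_4 × A_5): 27×32 by 32×36 → 27×36, cost 27·32·36 = 31104; (((A_1 × A_2) × A_3) × (A_4 × A_5)): 8×27 by 27×36 → 8×36, cost 8·27·36 = 7776; cumulative 43680. Total 43680.
Order (2) = (A_1 × (A_2 × (A_3 × (A_4 × A_5)))): (A_4 × A_5): 27×32 by 32×36 → 27×36, cost 27·32·36 = 31104; (A_3 × (A_4 × A_5)): 15×27 by 27×36 → 15×36, cost 15·27·36 = 14580; cumulative 45684; (A_2 × (A_3 × (A_4 × A_5))): 13×15 by 15×36 → 13×36, cost 13·15·36 = 7020; cumulative 52704; (A_1 × (A_2 × (A_3 × (A_4 × A_5)))): 8×13 by 13×36 → 8×36, cost 8·13·36 = 3744; cumulative 56448. Total 56448.
Difference: |43680 − 56448| = 12768.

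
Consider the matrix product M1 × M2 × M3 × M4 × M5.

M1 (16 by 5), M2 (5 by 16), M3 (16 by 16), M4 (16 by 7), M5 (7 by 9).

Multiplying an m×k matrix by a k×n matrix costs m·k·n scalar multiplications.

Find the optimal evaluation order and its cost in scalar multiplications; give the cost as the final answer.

2875

Adjacent pairs: M1M2 = 16·5·16 = 1280; M2M3 = 5·16·16 = 1280; M3M4 = 16·16·7 = 1792; M4M5 = 16·7·9 = 1008.
Length 3: M1..M3: k=1: 0+1280+16·5·16=2560; k=2: 1280+0+16·16·16=5376 → min 2560 | M2..M4: k=2: 0+1792+5·16·7=2352; k=3: 1280+0+5·16·7=1840 → min 1840 | M3..M5: k=3: 0+1008+16·16·9=3312; k=4: 1792+0+16·7·9=2800 → min 2800.
Length 4: M1..M4: k=1: 0+1840+16·5·7=2400; k=2: 1280+1792+16·16·7=4864; k=3: 2560+0+16·16·7=4352 → min 2400 | M2..M5: k=2: 0+2800+5·16·9=3520; k=3: 1280+1008+5·16·9=3008; k=4: 1840+0+5·7·9=2155 → min 2155.
Length 5: M1..M5: k=1: 0+2155+16·5·9=2875; k=2: 1280+2800+16·16·9=6384; k=3: 2560+1008+16·16·9=5872; k=4: 2400+0+16·7·9=3408 → min 2875.
Optimal parenthesization: (M1 × (((M2 × M3) × M4) × M5)) with cost 2875.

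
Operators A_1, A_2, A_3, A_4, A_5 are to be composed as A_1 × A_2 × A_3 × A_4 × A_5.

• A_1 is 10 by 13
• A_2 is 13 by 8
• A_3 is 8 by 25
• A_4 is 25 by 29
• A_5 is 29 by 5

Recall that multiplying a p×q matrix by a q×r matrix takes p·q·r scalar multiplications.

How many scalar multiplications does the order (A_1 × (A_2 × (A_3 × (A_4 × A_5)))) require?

(A_4 × A_5): 25×29 by 29×5 → 25×5, cost 25·29·5 = 3625
(A_3 × (A_4 × A_5)): 8×25 by 25×5 → 8×5, cost 8·25·5 = 1000; cumulative 4625
(A_2 × (A_3 × (A_4 × A_5))): 13×8 by 8×5 → 13×5, cost 13·8·5 = 520; cumulative 5145
(A_1 × (A_2 × (A_3 × (A_4 × A_5)))): 10×13 by 13×5 → 10×5, cost 10·13·5 = 650; cumulative 5795
Total: 5795 scalar multiplications.

5795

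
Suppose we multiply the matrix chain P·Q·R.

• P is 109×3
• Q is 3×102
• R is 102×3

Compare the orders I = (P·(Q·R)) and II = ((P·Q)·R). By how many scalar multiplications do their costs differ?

Order I = (P·(Q·R)): (Q·R): 3×102 by 102×3 → 3×3, cost 3·102·3 = 918; (P·(Q·R)): 109×3 by 3×3 → 109×3, cost 109·3·3 = 981; cumulative 1899. Total 1899.
Order II = ((P·Q)·R): (P·Q): 109×3 by 3×102 → 109×102, cost 109·3·102 = 33354; ((P·Q)·R): 109×102 by 102×3 → 109×3, cost 109·102·3 = 33354; cumulative 66708. Total 66708.
Difference: |1899 − 66708| = 64809.

64809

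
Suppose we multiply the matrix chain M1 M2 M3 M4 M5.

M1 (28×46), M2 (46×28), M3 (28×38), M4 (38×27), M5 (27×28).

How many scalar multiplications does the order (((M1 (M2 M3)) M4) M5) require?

147784

(M2 M3): 46×28 by 28×38 → 46×38, cost 46·28·38 = 48944
(M1 (M2 M3)): 28×46 by 46×38 → 28×38, cost 28·46·38 = 48944; cumulative 97888
((M1 (M2 M3)) M4): 28×38 by 38×27 → 28×27, cost 28·38·27 = 28728; cumulative 126616
(((M1 (M2 M3)) M4) M5): 28×27 by 27×28 → 28×28, cost 28·27·28 = 21168; cumulative 147784
Total: 147784 scalar multiplications.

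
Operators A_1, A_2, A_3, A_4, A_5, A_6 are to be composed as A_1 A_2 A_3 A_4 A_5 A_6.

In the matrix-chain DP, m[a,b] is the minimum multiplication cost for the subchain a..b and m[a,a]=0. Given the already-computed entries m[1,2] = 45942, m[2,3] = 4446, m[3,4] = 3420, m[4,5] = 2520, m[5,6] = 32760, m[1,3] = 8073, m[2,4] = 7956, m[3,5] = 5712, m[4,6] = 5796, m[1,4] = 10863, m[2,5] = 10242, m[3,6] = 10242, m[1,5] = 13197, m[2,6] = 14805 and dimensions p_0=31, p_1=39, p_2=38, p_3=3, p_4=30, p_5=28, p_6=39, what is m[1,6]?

17496

m[1,6] = min over k∈[1,5] of m[1,k]+m[k+1,6]+p_{0}·p_k·p_{6}.
k=1: 0 + 14805 + 31·39·39 = 61956; k=2: 45942 + 10242 + 31·38·39 = 102126; k=3: 8073 + 5796 + 31·3·39 = 17496; k=4: 10863 + 32760 + 31·30·39 = 79893; k=5: 13197 + 0 + 31·28·39 = 47049.
Minimum: 17496 at k=3.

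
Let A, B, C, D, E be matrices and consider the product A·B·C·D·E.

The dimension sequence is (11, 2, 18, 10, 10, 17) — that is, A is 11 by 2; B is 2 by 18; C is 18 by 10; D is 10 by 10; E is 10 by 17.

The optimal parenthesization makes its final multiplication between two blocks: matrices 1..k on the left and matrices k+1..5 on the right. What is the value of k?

Adjacent pairs: AB = 11·2·18 = 396; BC = 2·18·10 = 360; CD = 18·10·10 = 1800; DE = 10·10·17 = 1700.
Length 3: A..C: k=1: 0+360+11·2·10=580; k=2: 396+0+11·18·10=2376 → min 580 | B..D: k=2: 0+1800+2·18·10=2160; k=3: 360+0+2·10·10=560 → min 560 | C..E: k=3: 0+1700+18·10·17=4760; k=4: 1800+0+18·10·17=4860 → min 4760.
Length 4: A..D: k=1: 0+560+11·2·10=780; k=2: 396+1800+11·18·10=4176; k=3: 580+0+11·10·10=1680 → min 780 | B..E: k=2: 0+4760+2·18·17=5372; k=3: 360+1700+2·10·17=2400; k=4: 560+0+2·10·17=900 → min 900.
Top-level splits: k=1: (A..A)·(B..E) → 0+900+11·2·17 = 1274; k=2: (A..B)·(C..E) → 396+4760+11·18·17 = 8522; k=3: (A..C)·(D..E) → 580+1700+11·10·17 = 4150; k=4: (A..D)·(E..E) → 780+0+11·10·17 = 2650.
Best split is after A, i.e. k = 1.

1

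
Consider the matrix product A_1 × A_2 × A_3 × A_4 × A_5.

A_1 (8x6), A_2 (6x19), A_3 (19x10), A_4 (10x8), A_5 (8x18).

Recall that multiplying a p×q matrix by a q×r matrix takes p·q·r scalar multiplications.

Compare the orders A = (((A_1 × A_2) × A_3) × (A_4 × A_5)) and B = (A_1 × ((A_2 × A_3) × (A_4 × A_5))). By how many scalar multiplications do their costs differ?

788

Order A = (((A_1 × A_2) × A_3) × (A_4 × A_5)): (A_1 × A_2): 8×6 by 6×19 → 8×19, cost 8·6·19 = 912; ((A_1 × A_2) × A_3): 8×19 by 19×10 → 8×10, cost 8·19·10 = 1520; cumulative 2432; (A_4 × A_5): 10×8 by 8×18 → 10×18, cost 10·8·18 = 1440; (((A_1 × A_2) × A_3) × (A_4 × A_5)): 8×10 by 10×18 → 8×18, cost 8·10·18 = 1440; cumulative 5312. Total 5312.
Order B = (A_1 × ((A_2 × A_3) × (A_4 × A_5))): (A_2 × A_3): 6×19 by 19×10 → 6×10, cost 6·19·10 = 1140; (A_4 × A_5): 10×8 by 8×18 → 10×18, cost 10·8·18 = 1440; ((A_2 × A_3) × (A_4 × A_5)): 6×10 by 10×18 → 6×18, cost 6·10·18 = 1080; cumulative 3660; (A_1 × ((A_2 × A_3) × (A_4 × A_5))): 8×6 by 6×18 → 8×18, cost 8·6·18 = 864; cumulative 4524. Total 4524.
Difference: |5312 − 4524| = 788.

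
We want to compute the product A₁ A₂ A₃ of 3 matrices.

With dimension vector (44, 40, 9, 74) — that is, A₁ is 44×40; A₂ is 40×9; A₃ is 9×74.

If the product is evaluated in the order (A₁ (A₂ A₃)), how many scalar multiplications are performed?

156880

(A₂ A₃): 40×9 by 9×74 → 40×74, cost 40·9·74 = 26640
(A₁ (A₂ A₃)): 44×40 by 40×74 → 44×74, cost 44·40·74 = 130240; cumulative 156880
Total: 156880 scalar multiplications.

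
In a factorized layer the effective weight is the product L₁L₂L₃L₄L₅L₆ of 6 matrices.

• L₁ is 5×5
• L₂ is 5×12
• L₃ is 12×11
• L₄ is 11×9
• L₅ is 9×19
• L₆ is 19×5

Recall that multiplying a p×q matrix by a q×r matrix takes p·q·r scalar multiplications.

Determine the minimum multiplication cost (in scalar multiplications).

2360

Adjacent pairs: L₁L₂ = 5·5·12 = 300; L₂L₃ = 5·12·11 = 660; L₃L₄ = 12·11·9 = 1188; L₄L₅ = 11·9·19 = 1881; L₅L₆ = 9·19·5 = 855.
Length 3: L₁..L₃: k=1: 0+660+5·5·11=935; k=2: 300+0+5·12·11=960 → min 935 | L₂..L₄: k=2: 0+1188+5·12·9=1728; k=3: 660+0+5·11·9=1155 → min 1155 | L₃..L₅: k=3: 0+1881+12·11·19=4389; k=4: 1188+0+12·9·19=3240 → min 3240 | L₄..L₆: k=4: 0+855+11·9·5=1350; k=5: 1881+0+11·19·5=2926 → min 1350.
Length 4: L₁..L₄: k=1: 0+1155+5·5·9=1380; k=2: 300+1188+5·12·9=2028; k=3: 935+0+5·11·9=1430 → min 1380 | L₂..L₅: k=2: 0+3240+5·12·19=4380; k=3: 660+1881+5·11·19=3586; k=4: 1155+0+5·9·19=2010 → min 2010 | L₃..L₆: k=3: 0+1350+12·11·5=2010; k=4: 1188+855+12·9·5=2583; k=5: 3240+0+12·19·5=4380 → min 2010.
Length 5: L₁..L₅: k=1: 0+2010+5·5·19=2485; k=2: 300+3240+5·12·19=4680; k=3: 935+1881+5·11·19=3861; k=4: 1380+0+5·9·19=2235 → min 2235 | L₂..L₆: k=2: 0+2010+5·12·5=2310; k=3: 660+1350+5·11·5=2285; k=4: 1155+855+5·9·5=2235; k=5: 2010+0+5·19·5=2485 → min 2235.
Length 6: L₁..L₆: k=1: 0+2235+5·5·5=2360; k=2: 300+2010+5·12·5=2610; k=3: 935+1350+5·11·5=2560; k=4: 1380+855+5·9·5=2460; k=5: 2235+0+5·19·5=2710 → min 2360.
Optimal order: (L₁(((L₂L₃)L₄)(L₅L₆))) with cost 2360.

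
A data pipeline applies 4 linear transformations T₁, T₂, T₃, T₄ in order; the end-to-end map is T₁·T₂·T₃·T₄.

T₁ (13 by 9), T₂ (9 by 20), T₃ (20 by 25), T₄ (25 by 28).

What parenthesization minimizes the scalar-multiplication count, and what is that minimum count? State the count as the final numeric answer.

14076

Adjacent pairs: T₁T₂ = 13·9·20 = 2340; T₂T₃ = 9·20·25 = 4500; T₃T₄ = 20·25·28 = 14000.
Length 3: T₁..T₃: k=1: 0+4500+13·9·25=7425; k=2: 2340+0+13·20·25=8840 → min 7425 | T₂..T₄: k=2: 0+14000+9·20·28=19040; k=3: 4500+0+9·25·28=10800 → min 10800.
Length 4: T₁..T₄: k=1: 0+10800+13·9·28=14076; k=2: 2340+14000+13·20·28=23620; k=3: 7425+0+13·25·28=16525 → min 14076.
Optimal parenthesization: (T₁·((T₂·T₃)·T₄)) with cost 14076.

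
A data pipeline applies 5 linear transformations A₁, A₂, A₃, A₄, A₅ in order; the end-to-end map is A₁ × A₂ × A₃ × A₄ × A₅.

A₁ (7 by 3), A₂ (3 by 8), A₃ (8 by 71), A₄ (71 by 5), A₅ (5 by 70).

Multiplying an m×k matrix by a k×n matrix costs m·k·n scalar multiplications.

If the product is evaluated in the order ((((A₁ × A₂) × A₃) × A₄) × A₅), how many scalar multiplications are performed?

9079

(A₁ × A₂): 7×3 by 3×8 → 7×8, cost 7·3·8 = 168
((A₁ × A₂) × A₃): 7×8 by 8×71 → 7×71, cost 7·8·71 = 3976; cumulative 4144
(((A₁ × A₂) × A₃) × A₄): 7×71 by 71×5 → 7×5, cost 7·71·5 = 2485; cumulative 6629
((((A₁ × A₂) × A₃) × A₄) × A₅): 7×5 by 5×70 → 7×70, cost 7·5·70 = 2450; cumulative 9079
Total: 9079 scalar multiplications.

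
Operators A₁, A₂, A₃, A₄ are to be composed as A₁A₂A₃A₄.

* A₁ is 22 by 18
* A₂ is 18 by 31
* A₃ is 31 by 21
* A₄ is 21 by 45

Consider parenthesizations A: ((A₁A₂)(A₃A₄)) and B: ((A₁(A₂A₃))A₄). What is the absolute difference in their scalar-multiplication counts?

31437

Order A = ((A₁A₂)(A₃A₄)): (A₁A₂): 22×18 by 18×31 → 22×31, cost 22·18·31 = 12276; (A₃A₄): 31×21 by 21×45 → 31×45, cost 31·21·45 = 29295; ((A₁A₂)(A₃A₄)): 22×31 by 31×45 → 22×45, cost 22·31·45 = 30690; cumulative 72261. Total 72261.
Order B = ((A₁(A₂A₃))A₄): (A₂A₃): 18×31 by 31×21 → 18×21, cost 18·31·21 = 11718; (A₁(A₂A₃)): 22×18 by 18×21 → 22×21, cost 22·18·21 = 8316; cumulative 20034; ((A₁(A₂A₃))A₄): 22×21 by 21×45 → 22×45, cost 22·21·45 = 20790; cumulative 40824. Total 40824.
Difference: |72261 − 40824| = 31437.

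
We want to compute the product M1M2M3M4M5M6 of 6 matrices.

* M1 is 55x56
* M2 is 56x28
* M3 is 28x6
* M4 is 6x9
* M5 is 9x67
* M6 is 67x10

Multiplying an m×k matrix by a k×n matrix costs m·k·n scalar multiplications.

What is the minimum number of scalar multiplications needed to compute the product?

37758

Adjacent pairs: M1M2 = 55·56·28 = 86240; M2M3 = 56·28·6 = 9408; M3M4 = 28·6·9 = 1512; M4M5 = 6·9·67 = 3618; M5M6 = 9·67·10 = 6030.
Length 3: M1..M3: k=1: 0+9408+55·56·6=27888; k=2: 86240+0+55·28·6=95480 → min 27888 | M2..M4: k=2: 0+1512+56·28·9=15624; k=3: 9408+0+56·6·9=12432 → min 12432 | M3..M5: k=3: 0+3618+28·6·67=14874; k=4: 1512+0+28·9·67=18396 → min 14874 | M4..M6: k=4: 0+6030+6·9·10=6570; k=5: 3618+0+6·67·10=7638 → min 6570.
Length 4: M1..M4: k=1: 0+12432+55·56·9=40152; k=2: 86240+1512+55·28·9=101612; k=3: 27888+0+55·6·9=30858 → min 30858 | M2..M5: k=2: 0+14874+56·28·67=119930; k=3: 9408+3618+56·6·67=35538; k=4: 12432+0+56·9·67=46200 → min 35538 | M3..M6: k=3: 0+6570+28·6·10=8250; k=4: 1512+6030+28·9·10=10062; k=5: 14874+0+28·67·10=33634 → min 8250.
Length 5: M1..M5: k=1: 0+35538+55·56·67=241898; k=2: 86240+14874+55·28·67=204294; k=3: 27888+3618+55·6·67=53616; k=4: 30858+0+55·9·67=64023 → min 53616 | M2..M6: k=2: 0+8250+56·28·10=23930; k=3: 9408+6570+56·6·10=19338; k=4: 12432+6030+56·9·10=23502; k=5: 35538+0+56·67·10=73058 → min 19338.
Length 6: M1..M6: k=1: 0+19338+55·56·10=50138; k=2: 86240+8250+55·28·10=109890; k=3: 27888+6570+55·6·10=37758; k=4: 30858+6030+55·9·10=41838; k=5: 53616+0+55·67·10=90466 → min 37758.
Optimal order: ((M1(M2M3))(M4(M5M6))) with cost 37758.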